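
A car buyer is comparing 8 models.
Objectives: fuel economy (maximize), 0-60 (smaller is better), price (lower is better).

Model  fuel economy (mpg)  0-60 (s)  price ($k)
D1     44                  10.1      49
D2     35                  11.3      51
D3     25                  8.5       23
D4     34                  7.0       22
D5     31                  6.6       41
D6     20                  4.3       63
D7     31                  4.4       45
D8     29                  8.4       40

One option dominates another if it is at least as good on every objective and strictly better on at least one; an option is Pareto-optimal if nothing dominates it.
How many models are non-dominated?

D1: not dominated (best fuel economy).
D2: dominated by D1 (fuel economy 44≥35, 0-60 10.1≤11.3, price 49≤51).
D3: dominated by D4 (fuel economy 34≥25, 0-60 7.0≤8.5, price 22≤23).
D4: not dominated (best price).
D5: not dominated.
D6: not dominated (best 0-60).
D7: not dominated.
D8: dominated by D4 (fuel economy 34≥29, 0-60 7.0≤8.4, price 22≤40).
Pareto-optimal: D1, D4, D5, D6, D7 → 5.

5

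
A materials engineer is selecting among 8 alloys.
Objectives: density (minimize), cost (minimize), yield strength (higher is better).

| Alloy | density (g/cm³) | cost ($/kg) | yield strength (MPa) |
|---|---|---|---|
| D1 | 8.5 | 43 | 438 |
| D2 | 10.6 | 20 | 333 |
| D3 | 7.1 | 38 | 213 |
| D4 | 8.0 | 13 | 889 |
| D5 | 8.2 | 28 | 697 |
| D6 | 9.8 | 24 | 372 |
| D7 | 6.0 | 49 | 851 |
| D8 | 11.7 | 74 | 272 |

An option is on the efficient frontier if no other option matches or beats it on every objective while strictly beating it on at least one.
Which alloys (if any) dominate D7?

D1: worse on density (8.5 vs 6.0).
D2: worse on density (10.6 vs 6.0).
D3: worse on density (7.1 vs 6.0).
D4: worse on density (8.0 vs 6.0).
D5: worse on density (8.2 vs 6.0).
D6: worse on density (9.8 vs 6.0).
D8: worse on density (11.7 vs 6.0).
No option dominates D7.

none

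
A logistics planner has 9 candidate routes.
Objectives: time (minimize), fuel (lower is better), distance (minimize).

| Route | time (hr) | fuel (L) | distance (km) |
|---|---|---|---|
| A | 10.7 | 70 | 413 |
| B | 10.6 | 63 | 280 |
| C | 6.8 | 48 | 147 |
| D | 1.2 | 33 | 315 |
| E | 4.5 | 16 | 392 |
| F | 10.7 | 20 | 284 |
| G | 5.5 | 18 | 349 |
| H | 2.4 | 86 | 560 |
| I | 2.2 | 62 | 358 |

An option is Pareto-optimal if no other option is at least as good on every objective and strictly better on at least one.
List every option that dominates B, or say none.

C: time 6.8≤10.6, fuel 48≤63, distance 147≤280 — dominates B.
Others (A, D, E, F, G, H, I) are each worse than B on at least one objective.

C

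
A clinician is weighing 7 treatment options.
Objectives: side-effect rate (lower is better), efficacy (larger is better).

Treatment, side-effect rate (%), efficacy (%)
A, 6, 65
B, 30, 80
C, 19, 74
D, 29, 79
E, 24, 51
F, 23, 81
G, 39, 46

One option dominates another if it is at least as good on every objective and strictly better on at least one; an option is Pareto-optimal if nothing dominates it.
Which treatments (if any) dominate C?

A: worse on efficacy (65 vs 74).
B: worse on side-effect rate (30 vs 19).
D: worse on side-effect rate (29 vs 19).
E: worse on side-effect rate (24 vs 19).
F: worse on side-effect rate (23 vs 19).
G: worse on side-effect rate (39 vs 19).
No option dominates C.

none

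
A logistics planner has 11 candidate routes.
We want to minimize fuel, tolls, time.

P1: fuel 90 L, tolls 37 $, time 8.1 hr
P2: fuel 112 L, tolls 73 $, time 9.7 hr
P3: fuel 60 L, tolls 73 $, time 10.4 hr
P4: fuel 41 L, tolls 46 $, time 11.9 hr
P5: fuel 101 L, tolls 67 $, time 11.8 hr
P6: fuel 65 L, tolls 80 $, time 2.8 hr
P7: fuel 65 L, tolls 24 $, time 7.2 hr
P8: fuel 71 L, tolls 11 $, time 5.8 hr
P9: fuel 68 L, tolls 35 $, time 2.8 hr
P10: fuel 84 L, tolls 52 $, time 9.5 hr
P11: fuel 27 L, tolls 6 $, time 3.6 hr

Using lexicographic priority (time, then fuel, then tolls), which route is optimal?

First minimize time: best is 2.8, kept {P6, P9}.
Then minimize fuel: best is 65, kept {P6}.

P6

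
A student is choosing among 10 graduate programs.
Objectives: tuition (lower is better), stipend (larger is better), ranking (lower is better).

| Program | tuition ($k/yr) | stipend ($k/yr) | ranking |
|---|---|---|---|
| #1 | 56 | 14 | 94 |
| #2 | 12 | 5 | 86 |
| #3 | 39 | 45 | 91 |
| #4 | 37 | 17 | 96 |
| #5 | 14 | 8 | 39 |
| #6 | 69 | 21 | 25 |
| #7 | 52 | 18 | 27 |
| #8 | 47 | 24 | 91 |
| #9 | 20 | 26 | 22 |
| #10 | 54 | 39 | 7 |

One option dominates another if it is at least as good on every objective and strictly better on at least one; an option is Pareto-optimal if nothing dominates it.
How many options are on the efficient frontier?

#1: dominated by #3 (tuition 39≤56, stipend 45≥14, ranking 91≤94).
#2: not dominated (best tuition).
#3: not dominated (best stipend).
#4: dominated by #9 (tuition 20≤37, stipend 26≥17, ranking 22≤96).
#5: not dominated.
#6: dominated by #9 (tuition 20≤69, stipend 26≥21, ranking 22≤25).
#7: dominated by #9 (tuition 20≤52, stipend 26≥18, ranking 22≤27).
#8: dominated by #3 (tuition 39≤47, stipend 45≥24, ranking 91≤91).
#9: not dominated.
#10: not dominated (best ranking).
Pareto-optimal: #2, #3, #5, #9, #10 → 5.

5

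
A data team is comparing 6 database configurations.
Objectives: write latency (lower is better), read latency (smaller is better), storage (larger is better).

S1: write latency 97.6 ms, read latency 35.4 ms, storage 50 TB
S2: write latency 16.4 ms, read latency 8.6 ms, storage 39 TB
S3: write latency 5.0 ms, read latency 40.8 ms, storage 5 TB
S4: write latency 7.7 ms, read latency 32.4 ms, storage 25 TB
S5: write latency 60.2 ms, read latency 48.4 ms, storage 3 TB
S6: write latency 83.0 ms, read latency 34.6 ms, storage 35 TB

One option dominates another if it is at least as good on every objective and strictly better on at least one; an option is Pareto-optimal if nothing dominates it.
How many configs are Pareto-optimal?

4

S1: not dominated (best storage).
S2: not dominated (best read latency).
S3: not dominated (best write latency).
S4: not dominated.
S5: dominated by S2 (write latency 16.4≤60.2, read latency 8.6≤48.4, storage 39≥3).
S6: dominated by S2 (write latency 16.4≤83.0, read latency 8.6≤34.6, storage 39≥35).
Pareto-optimal: S1, S2, S3, S4 → 4.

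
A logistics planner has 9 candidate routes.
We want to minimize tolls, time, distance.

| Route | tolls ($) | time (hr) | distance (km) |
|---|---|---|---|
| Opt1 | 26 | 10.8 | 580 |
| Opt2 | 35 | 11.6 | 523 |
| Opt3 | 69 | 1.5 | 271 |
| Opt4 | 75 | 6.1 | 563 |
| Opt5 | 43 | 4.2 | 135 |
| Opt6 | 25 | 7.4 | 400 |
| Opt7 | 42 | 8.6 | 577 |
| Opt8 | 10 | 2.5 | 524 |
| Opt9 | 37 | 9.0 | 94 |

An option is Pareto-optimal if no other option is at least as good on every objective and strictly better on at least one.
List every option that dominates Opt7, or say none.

Opt6, Opt8

Opt6: tolls 25≤42, time 7.4≤8.6, distance 400≤577 — dominates Opt7.
Opt8: tolls 10≤42, time 2.5≤8.6, distance 524≤577 — dominates Opt7.
Others (Opt1, Opt2, Opt3, Opt4, Opt5, Opt9) are each worse than Opt7 on at least one objective.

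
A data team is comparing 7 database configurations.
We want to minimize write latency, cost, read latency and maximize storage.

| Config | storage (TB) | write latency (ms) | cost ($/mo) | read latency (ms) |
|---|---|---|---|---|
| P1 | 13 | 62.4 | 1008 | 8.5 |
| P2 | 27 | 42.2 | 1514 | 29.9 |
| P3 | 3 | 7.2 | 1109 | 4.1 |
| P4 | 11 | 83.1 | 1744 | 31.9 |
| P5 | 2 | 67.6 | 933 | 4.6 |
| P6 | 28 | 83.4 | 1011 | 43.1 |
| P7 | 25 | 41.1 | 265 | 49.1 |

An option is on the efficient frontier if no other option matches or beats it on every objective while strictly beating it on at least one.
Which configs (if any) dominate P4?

P1: storage 13≥11, write latency 62.4≤83.1, cost 1008≤1744, read latency 8.5≤31.9 — dominates P4.
P2: storage 27≥11, write latency 42.2≤83.1, cost 1514≤1744, read latency 29.9≤31.9 — dominates P4.
Others (P3, P5, P6, P7) are each worse than P4 on at least one objective.

P1, P2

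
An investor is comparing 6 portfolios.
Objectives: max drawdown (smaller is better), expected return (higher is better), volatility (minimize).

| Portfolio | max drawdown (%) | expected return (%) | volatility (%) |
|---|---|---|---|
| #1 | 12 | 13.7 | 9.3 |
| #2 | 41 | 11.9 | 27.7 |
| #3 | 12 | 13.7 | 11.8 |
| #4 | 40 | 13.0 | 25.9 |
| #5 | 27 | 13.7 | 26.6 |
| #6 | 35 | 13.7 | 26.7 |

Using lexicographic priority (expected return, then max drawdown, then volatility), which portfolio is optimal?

First maximize expected return: best is 13.7, kept {#1, #3, #5, #6}.
Then minimize max drawdown: best is 12, kept {#1, #3}.
Then minimize volatility: best is 9.3, kept {#1}.

#1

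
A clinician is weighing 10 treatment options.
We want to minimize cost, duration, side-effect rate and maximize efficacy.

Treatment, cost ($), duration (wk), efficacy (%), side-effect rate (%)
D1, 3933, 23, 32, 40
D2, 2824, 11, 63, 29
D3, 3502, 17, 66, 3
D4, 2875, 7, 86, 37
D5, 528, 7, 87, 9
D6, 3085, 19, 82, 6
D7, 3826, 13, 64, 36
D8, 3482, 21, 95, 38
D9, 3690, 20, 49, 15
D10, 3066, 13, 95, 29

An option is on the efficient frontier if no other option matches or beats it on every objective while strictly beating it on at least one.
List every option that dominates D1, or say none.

D2, D3, D4, D5, D6, D7, D8, D9, D10

D2: cost 2824≤3933, duration 11≤23, efficacy 63≥32, side-effect rate 29≤40 — dominates D1.
D3: cost 3502≤3933, duration 17≤23, efficacy 66≥32, side-effect rate 3≤40 — dominates D1.
D4: cost 2875≤3933, duration 7≤23, efficacy 86≥32, side-effect rate 37≤40 — dominates D1.
D5: cost 528≤3933, duration 7≤23, efficacy 87≥32, side-effect rate 9≤40 — dominates D1.
D6: cost 3085≤3933, duration 19≤23, efficacy 82≥32, side-effect rate 6≤40 — dominates D1.
D7: cost 3826≤3933, duration 13≤23, efficacy 64≥32, side-effect rate 36≤40 — dominates D1.
D8: cost 3482≤3933, duration 21≤23, efficacy 95≥32, side-effect rate 38≤40 — dominates D1.
D9: cost 3690≤3933, duration 20≤23, efficacy 49≥32, side-effect rate 15≤40 — dominates D1.
D10: cost 3066≤3933, duration 13≤23, efficacy 95≥32, side-effect rate 29≤40 — dominates D1.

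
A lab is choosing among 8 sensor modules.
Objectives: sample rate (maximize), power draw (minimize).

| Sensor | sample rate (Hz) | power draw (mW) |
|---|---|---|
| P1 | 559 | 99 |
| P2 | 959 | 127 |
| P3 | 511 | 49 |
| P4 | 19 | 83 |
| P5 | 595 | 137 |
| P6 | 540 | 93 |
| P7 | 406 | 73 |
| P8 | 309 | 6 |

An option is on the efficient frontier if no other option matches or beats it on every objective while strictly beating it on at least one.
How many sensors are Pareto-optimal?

5

P1: not dominated.
P2: not dominated (best sample rate).
P3: not dominated.
P4: dominated by P3 (sample rate 511≥19, power draw 49≤83).
P5: dominated by P2 (sample rate 959≥595, power draw 127≤137).
P6: not dominated.
P7: dominated by P3 (sample rate 511≥406, power draw 49≤73).
P8: not dominated (best power draw).
Pareto-optimal: P1, P2, P3, P6, P8 → 5.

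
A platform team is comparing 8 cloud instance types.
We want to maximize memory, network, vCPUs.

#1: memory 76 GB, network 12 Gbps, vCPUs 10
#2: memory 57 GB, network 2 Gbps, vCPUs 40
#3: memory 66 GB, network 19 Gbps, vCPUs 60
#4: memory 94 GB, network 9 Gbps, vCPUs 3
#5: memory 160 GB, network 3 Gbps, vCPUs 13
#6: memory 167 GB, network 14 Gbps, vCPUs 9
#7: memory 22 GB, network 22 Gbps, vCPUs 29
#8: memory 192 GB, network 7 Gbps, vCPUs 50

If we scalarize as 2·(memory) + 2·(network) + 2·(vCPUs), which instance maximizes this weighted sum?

#1: 2·76 + 2·12 + 2·10 = 196
#2: 2·57 + 2·2 + 2·40 = 198
#3: 2·66 + 2·19 + 2·60 = 290
#4: 2·94 + 2·9 + 2·3 = 212
#5: 2·160 + 2·3 + 2·13 = 352
#6: 2·167 + 2·14 + 2·9 = 380
#7: 2·22 + 2·22 + 2·29 = 146
#8: 2·192 + 2·7 + 2·50 = 498
Highest: #8 at 498.

#8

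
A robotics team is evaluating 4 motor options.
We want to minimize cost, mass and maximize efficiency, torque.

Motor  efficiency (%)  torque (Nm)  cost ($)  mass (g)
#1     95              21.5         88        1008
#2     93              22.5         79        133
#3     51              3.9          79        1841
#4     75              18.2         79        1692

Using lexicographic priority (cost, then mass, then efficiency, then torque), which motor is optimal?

First minimize cost: best is 79, kept {#2, #3, #4}.
Then minimize mass: best is 133, kept {#2}.

#2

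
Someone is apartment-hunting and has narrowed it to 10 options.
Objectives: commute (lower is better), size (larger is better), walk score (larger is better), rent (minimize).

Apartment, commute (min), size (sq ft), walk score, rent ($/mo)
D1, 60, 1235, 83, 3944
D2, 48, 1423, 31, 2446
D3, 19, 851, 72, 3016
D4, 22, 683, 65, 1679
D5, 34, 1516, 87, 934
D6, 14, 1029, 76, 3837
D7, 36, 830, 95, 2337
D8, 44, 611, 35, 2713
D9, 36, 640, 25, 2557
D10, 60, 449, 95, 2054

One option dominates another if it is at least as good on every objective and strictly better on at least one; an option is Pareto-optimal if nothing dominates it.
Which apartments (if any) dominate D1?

D5: commute 34≤60, size 1516≥1235, walk score 87≥83, rent 934≤3944 — dominates D1.
Others (D2, D3, D4, D6, D7, D8, D9, D10) are each worse than D1 on at least one objective.

D5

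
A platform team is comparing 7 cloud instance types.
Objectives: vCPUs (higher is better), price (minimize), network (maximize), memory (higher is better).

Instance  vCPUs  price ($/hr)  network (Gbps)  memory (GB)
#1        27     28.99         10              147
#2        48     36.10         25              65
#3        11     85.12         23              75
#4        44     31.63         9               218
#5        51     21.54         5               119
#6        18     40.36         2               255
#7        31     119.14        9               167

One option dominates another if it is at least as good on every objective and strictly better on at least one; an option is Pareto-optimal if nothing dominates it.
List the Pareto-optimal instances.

#1, #2, #3, #4, #5, #6

#1: not dominated.
#2: not dominated (best network).
#3: not dominated.
#4: not dominated.
#5: not dominated (best vCPUs).
#6: not dominated (best memory).
#7: dominated by #4 (vCPUs 44≥31, price 31.63≤119.14, network 9≥9, memory 218≥167).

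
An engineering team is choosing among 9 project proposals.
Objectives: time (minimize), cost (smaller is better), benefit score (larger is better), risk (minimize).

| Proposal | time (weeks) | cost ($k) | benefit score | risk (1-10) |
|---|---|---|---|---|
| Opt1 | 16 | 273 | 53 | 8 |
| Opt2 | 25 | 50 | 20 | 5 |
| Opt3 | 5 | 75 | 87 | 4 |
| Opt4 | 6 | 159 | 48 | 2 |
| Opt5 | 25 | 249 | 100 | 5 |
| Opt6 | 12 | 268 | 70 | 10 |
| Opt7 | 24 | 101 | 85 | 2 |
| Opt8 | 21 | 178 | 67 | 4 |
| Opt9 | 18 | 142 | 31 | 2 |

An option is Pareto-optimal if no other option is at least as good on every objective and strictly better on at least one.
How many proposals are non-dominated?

Opt1: dominated by Opt3 (time 5≤16, cost 75≤273, benefit score 87≥53, risk 4≤8).
Opt2: not dominated (best cost).
Opt3: not dominated (best time).
Opt4: not dominated.
Opt5: not dominated (best benefit score).
Opt6: dominated by Opt3 (time 5≤12, cost 75≤268, benefit score 87≥70, risk 4≤10).
Opt7: not dominated.
Opt8: dominated by Opt3 (time 5≤21, cost 75≤178, benefit score 87≥67, risk 4≤4).
Opt9: not dominated.
Pareto-optimal: Opt2, Opt3, Opt4, Opt5, Opt7, Opt9 → 6.

6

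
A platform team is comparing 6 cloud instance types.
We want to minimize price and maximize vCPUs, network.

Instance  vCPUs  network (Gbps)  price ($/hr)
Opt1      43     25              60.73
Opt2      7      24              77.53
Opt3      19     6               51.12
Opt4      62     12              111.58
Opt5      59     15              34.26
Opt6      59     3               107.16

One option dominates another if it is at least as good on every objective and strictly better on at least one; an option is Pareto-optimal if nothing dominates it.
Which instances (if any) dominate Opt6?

Opt5

Opt5: vCPUs 59≥59, network 15≥3, price 34.26≤107.16 — dominates Opt6.
Others (Opt1, Opt2, Opt3, Opt4) are each worse than Opt6 on at least one objective.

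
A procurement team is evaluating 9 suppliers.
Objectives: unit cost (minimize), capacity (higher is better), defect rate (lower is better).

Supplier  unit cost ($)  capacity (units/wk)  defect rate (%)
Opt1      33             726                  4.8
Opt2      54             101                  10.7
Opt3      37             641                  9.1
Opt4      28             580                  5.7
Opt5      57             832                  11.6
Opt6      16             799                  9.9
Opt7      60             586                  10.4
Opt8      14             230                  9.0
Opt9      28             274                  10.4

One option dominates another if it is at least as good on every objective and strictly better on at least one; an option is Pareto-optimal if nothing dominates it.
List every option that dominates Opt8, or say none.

none

Opt1: worse on unit cost (33 vs 14).
Opt2: worse on unit cost (54 vs 14).
Opt3: worse on unit cost (37 vs 14).
Opt4: worse on unit cost (28 vs 14).
Opt5: worse on unit cost (57 vs 14).
Opt6: worse on unit cost (16 vs 14).
Opt7: worse on unit cost (60 vs 14).
Opt9: worse on unit cost (28 vs 14).
No option dominates Opt8.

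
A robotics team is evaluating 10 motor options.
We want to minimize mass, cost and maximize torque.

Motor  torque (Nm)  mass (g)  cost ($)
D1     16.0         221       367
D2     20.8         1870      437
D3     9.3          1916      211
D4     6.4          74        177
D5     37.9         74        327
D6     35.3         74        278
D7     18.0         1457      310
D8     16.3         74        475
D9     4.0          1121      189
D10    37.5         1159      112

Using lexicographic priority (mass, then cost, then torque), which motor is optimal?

First minimize mass: best is 74, kept {D4, D5, D6, D8}.
Then minimize cost: best is 177, kept {D4}.

D4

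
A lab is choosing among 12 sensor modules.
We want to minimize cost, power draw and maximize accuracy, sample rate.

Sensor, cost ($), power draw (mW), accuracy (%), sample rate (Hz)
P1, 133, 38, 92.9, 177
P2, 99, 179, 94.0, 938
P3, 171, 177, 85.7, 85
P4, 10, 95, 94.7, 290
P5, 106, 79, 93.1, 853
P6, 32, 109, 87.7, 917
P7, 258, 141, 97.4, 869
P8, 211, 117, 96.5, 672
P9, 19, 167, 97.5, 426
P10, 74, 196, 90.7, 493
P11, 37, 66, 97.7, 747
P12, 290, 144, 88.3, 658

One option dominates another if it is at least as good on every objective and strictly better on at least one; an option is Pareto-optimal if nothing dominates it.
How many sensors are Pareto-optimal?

P1: not dominated (best power draw).
P2: not dominated (best sample rate).
P3: dominated by P1 (cost 133≤171, power draw 38≤177, accuracy 92.9≥85.7, sample rate 177≥85).
P4: not dominated (best cost).
P5: not dominated.
P6: not dominated.
P7: not dominated.
P8: dominated by P11 (cost 37≤211, power draw 66≤117, accuracy 97.7≥96.5, sample rate 747≥672).
P9: not dominated.
P10: dominated by P11 (cost 37≤74, power draw 66≤196, accuracy 97.7≥90.7, sample rate 747≥493).
P11: not dominated (best accuracy).
P12: dominated by P5 (cost 106≤290, power draw 79≤144, accuracy 93.1≥88.3, sample rate 853≥658).
Pareto-optimal: P1, P2, P4, P5, P6, P7, P9, P11 → 8.

8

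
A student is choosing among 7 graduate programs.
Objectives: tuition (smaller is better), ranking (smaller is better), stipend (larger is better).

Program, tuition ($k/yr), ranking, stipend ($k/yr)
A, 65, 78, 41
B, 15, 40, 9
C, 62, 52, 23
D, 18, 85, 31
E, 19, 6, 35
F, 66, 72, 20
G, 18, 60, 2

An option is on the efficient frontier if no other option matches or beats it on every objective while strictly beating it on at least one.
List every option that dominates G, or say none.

B: tuition 15≤18, ranking 40≤60, stipend 9≥2 — dominates G.
Others (A, C, D, E, F) are each worse than G on at least one objective.

B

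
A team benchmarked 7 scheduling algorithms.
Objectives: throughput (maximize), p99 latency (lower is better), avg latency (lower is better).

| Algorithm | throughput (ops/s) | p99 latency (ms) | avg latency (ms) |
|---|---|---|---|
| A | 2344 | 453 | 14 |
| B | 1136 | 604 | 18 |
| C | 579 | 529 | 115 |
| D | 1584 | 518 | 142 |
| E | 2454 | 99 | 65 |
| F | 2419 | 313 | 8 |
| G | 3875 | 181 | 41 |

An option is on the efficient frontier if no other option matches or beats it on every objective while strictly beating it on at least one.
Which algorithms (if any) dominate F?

none

A: worse on throughput (2344 vs 2419).
B: worse on throughput (1136 vs 2419).
C: worse on throughput (579 vs 2419).
D: worse on throughput (1584 vs 2419).
E: worse on avg latency (65 vs 8).
G: worse on avg latency (41 vs 8).
No option dominates F.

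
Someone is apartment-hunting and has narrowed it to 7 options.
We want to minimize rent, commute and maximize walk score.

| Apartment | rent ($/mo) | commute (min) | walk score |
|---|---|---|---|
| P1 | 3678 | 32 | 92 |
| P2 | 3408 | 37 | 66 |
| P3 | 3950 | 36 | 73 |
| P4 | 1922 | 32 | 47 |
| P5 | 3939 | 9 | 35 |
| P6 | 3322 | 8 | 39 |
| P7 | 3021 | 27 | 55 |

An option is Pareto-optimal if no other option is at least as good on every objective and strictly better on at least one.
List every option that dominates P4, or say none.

P1: worse on rent (3678 vs 1922).
P2: worse on rent (3408 vs 1922).
P3: worse on rent (3950 vs 1922).
P5: worse on rent (3939 vs 1922).
P6: worse on rent (3322 vs 1922).
P7: worse on rent (3021 vs 1922).
No option dominates P4.

none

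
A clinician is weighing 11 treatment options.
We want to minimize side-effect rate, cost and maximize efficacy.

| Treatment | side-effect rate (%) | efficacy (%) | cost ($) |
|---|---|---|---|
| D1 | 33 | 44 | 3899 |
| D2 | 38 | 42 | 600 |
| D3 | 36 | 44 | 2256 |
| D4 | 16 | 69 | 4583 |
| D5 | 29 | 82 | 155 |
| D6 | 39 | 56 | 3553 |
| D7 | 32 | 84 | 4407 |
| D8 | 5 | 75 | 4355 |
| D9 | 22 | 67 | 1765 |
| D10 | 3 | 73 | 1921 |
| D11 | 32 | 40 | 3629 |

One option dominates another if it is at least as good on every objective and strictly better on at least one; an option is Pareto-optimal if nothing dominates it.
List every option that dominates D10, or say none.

D1: worse on side-effect rate (33 vs 3).
D2: worse on side-effect rate (38 vs 3).
D3: worse on side-effect rate (36 vs 3).
D4: worse on side-effect rate (16 vs 3).
D5: worse on side-effect rate (29 vs 3).
D6: worse on side-effect rate (39 vs 3).
D7: worse on side-effect rate (32 vs 3).
D8: worse on side-effect rate (5 vs 3).
D9: worse on side-effect rate (22 vs 3).
D11: worse on side-effect rate (32 vs 3).
No option dominates D10.

none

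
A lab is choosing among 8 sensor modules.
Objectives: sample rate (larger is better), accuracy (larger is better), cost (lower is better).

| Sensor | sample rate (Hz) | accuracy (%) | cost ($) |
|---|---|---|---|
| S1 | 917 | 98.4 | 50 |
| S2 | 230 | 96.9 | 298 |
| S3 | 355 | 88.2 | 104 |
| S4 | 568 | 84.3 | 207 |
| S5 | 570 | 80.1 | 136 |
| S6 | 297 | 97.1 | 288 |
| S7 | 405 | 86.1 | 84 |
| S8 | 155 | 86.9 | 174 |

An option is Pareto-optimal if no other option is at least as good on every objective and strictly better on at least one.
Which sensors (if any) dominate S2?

S1, S6

S1: sample rate 917≥230, accuracy 98.4≥96.9, cost 50≤298 — dominates S2.
S6: sample rate 297≥230, accuracy 97.1≥96.9, cost 288≤298 — dominates S2.
Others (S3, S4, S5, S7, S8) are each worse than S2 on at least one objective.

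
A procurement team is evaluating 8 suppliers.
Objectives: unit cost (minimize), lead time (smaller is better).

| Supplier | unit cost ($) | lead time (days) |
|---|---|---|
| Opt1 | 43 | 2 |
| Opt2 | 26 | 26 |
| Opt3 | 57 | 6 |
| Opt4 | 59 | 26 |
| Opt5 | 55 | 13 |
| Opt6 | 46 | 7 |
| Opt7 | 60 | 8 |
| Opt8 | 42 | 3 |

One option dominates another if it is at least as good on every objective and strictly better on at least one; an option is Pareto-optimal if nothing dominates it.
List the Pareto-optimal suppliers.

Opt1: not dominated (best lead time).
Opt2: not dominated (best unit cost).
Opt3: dominated by Opt1 (unit cost 43≤57, lead time 2≤6).
Opt4: dominated by Opt1 (unit cost 43≤59, lead time 2≤26).
Opt5: dominated by Opt1 (unit cost 43≤55, lead time 2≤13).
Opt6: dominated by Opt1 (unit cost 43≤46, lead time 2≤7).
Opt7: dominated by Opt1 (unit cost 43≤60, lead time 2≤8).
Opt8: not dominated.

Opt1, Opt2, Opt8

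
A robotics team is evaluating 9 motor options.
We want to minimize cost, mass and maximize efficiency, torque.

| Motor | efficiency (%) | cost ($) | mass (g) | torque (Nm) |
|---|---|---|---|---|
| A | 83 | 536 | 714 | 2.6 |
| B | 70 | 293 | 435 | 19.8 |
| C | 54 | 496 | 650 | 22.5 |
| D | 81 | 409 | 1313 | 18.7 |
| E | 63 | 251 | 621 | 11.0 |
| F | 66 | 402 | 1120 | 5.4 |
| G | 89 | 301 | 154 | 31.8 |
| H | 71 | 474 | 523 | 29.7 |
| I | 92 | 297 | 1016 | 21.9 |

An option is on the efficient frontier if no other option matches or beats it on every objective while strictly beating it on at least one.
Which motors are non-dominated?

A: dominated by G (efficiency 89≥83, cost 301≤536, mass 154≤714, torque 31.8≥2.6).
B: not dominated.
C: dominated by G (efficiency 89≥54, cost 301≤496, mass 154≤650, torque 31.8≥22.5).
D: dominated by G (efficiency 89≥81, cost 301≤409, mass 154≤1313, torque 31.8≥18.7).
E: not dominated (best cost).
F: dominated by B (efficiency 70≥66, cost 293≤402, mass 435≤1120, torque 19.8≥5.4).
G: not dominated (best mass).
H: dominated by G (efficiency 89≥71, cost 301≤474, mass 154≤523, torque 31.8≥29.7).
I: not dominated (best efficiency).

B, E, G, I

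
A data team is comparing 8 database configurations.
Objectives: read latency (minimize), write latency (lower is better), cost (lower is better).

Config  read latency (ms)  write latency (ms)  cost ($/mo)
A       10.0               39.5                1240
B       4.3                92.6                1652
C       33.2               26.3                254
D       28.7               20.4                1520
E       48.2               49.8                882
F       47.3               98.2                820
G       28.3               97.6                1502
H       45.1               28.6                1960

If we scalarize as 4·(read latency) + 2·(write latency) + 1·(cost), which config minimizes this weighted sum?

A: 4·10.0 + 2·39.5 + 1·1240 = 1359.0
B: 4·4.3 + 2·92.6 + 1·1652 = 1854.4
C: 4·33.2 + 2·26.3 + 1·254 = 439.4
D: 4·28.7 + 2·20.4 + 1·1520 = 1675.6
E: 4·48.2 + 2·49.8 + 1·882 = 1174.4
F: 4·47.3 + 2·98.2 + 1·820 = 1205.6
G: 4·28.3 + 2·97.6 + 1·1502 = 1810.4
H: 4·45.1 + 2·28.6 + 1·1960 = 2197.6
Lowest: C at 439.4.

C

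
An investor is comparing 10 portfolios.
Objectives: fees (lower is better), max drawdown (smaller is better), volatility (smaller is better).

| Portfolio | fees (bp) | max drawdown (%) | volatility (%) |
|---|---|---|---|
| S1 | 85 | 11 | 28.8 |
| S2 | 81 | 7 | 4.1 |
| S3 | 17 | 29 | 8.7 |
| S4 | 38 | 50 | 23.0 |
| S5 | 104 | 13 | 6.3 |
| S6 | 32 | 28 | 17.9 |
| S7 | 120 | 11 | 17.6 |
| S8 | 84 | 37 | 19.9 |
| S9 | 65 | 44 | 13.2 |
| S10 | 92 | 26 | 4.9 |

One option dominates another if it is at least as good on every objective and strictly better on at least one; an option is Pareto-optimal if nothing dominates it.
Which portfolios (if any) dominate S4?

S3: fees 17≤38, max drawdown 29≤50, volatility 8.7≤23.0 — dominates S4.
S6: fees 32≤38, max drawdown 28≤50, volatility 17.9≤23.0 — dominates S4.
Others (S1, S2, S5, S7, S8, S9, S10) are each worse than S4 on at least one objective.

S3, S6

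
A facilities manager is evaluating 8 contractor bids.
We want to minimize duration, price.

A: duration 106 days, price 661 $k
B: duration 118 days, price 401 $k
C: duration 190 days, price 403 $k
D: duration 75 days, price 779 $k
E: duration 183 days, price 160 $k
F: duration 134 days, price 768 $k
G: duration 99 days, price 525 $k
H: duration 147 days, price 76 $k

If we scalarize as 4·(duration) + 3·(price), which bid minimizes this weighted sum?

H

A: 4·106 + 3·661 = 2407
B: 4·118 + 3·401 = 1675
C: 4·190 + 3·403 = 1969
D: 4·75 + 3·779 = 2637
E: 4·183 + 3·160 = 1212
F: 4·134 + 3·768 = 2840
G: 4·99 + 3·525 = 1971
H: 4·147 + 3·76 = 816
Lowest: H at 816.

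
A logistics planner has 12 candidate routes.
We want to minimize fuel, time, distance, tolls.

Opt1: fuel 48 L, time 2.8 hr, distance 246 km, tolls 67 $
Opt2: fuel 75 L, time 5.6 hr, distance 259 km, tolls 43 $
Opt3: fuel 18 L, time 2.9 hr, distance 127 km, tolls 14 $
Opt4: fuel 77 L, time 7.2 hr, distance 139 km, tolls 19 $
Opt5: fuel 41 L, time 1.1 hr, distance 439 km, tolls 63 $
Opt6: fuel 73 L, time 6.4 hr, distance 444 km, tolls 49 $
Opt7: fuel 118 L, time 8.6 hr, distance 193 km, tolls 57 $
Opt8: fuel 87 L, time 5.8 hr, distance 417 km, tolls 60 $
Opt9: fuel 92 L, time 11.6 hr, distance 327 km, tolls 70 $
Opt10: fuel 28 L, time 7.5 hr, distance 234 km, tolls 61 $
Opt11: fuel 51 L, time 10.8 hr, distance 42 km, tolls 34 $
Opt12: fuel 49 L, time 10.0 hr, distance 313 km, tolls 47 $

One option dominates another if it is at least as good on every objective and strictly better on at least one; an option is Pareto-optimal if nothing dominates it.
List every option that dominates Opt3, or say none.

Opt1: worse on fuel (48 vs 18).
Opt2: worse on fuel (75 vs 18).
Opt4: worse on fuel (77 vs 18).
Opt5: worse on fuel (41 vs 18).
Opt6: worse on fuel (73 vs 18).
Opt7: worse on fuel (118 vs 18).
Opt8: worse on fuel (87 vs 18).
Opt9: worse on fuel (92 vs 18).
Opt10: worse on fuel (28 vs 18).
Opt11: worse on fuel (51 vs 18).
Opt12: worse on fuel (49 vs 18).
No option dominates Opt3.

none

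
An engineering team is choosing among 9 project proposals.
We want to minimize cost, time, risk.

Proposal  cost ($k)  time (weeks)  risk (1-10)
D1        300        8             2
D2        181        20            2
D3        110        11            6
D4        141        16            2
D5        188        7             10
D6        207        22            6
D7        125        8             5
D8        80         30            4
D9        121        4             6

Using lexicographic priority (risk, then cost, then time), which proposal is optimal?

First minimize risk: best is 2, kept {D1, D2, D4}.
Then minimize cost: best is 141, kept {D4}.

D4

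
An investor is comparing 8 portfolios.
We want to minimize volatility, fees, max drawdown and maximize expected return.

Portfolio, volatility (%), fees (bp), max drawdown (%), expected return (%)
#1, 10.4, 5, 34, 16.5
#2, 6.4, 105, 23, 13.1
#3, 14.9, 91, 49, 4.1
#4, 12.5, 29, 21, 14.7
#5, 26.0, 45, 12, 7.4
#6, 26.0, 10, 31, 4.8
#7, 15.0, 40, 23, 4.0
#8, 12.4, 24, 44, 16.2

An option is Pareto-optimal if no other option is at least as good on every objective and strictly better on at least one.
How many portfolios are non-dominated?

5

#1: not dominated (best fees).
#2: not dominated (best volatility).
#3: dominated by #1 (volatility 10.4≤14.9, fees 5≤91, max drawdown 34≤49, expected return 16.5≥4.1).
#4: not dominated.
#5: not dominated (best max drawdown).
#6: not dominated.
#7: dominated by #4 (volatility 12.5≤15.0, fees 29≤40, max drawdown 21≤23, expected return 14.7≥4.0).
#8: dominated by #1 (volatility 10.4≤12.4, fees 5≤24, max drawdown 34≤44, expected return 16.5≥16.2).
Pareto-optimal: #1, #2, #4, #5, #6 → 5.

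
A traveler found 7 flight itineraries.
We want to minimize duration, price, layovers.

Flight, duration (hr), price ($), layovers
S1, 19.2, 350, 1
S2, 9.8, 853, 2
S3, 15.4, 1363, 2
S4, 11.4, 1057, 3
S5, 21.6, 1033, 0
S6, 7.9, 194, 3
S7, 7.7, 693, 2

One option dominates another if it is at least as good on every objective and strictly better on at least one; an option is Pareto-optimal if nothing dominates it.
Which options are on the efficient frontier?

S1, S5, S6, S7

S1: not dominated.
S2: dominated by S7 (duration 7.7≤9.8, price 693≤853, layovers 2≤2).
S3: dominated by S2 (duration 9.8≤15.4, price 853≤1363, layovers 2≤2).
S4: dominated by S2 (duration 9.8≤11.4, price 853≤1057, layovers 2≤3).
S5: not dominated (best layovers).
S6: not dominated (best price).
S7: not dominated (best duration).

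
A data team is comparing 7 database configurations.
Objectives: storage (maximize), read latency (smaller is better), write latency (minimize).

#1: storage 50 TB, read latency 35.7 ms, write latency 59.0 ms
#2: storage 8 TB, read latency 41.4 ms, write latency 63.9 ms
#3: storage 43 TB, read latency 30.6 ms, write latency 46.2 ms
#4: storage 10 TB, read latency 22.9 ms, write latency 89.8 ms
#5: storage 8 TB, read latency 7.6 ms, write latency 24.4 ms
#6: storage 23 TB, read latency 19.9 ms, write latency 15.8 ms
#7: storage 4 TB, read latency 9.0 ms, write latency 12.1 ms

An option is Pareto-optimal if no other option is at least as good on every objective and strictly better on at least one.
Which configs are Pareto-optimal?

#1: not dominated (best storage).
#2: dominated by #1 (storage 50≥8, read latency 35.7≤41.4, write latency 59.0≤63.9).
#3: not dominated.
#4: dominated by #6 (storage 23≥10, read latency 19.9≤22.9, write latency 15.8≤89.8).
#5: not dominated (best read latency).
#6: not dominated.
#7: not dominated (best write latency).

#1, #3, #5, #6, #7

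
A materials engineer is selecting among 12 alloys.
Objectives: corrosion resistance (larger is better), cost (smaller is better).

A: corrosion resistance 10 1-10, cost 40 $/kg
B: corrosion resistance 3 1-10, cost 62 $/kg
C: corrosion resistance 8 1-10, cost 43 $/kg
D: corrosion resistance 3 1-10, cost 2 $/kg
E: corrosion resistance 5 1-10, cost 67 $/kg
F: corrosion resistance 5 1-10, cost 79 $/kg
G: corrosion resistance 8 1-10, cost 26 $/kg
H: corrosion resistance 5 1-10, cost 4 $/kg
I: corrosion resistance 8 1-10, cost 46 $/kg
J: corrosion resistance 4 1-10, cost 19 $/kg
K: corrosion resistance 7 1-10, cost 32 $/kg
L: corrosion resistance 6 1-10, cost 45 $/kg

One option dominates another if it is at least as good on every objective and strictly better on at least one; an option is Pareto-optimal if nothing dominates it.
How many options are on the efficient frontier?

4

A: not dominated (best corrosion resistance).
B: dominated by A (corrosion resistance 10≥3, cost 40≤62).
C: dominated by A (corrosion resistance 10≥8, cost 40≤43).
D: not dominated (best cost).
E: dominated by A (corrosion resistance 10≥5, cost 40≤67).
F: dominated by A (corrosion resistance 10≥5, cost 40≤79).
G: not dominated.
H: not dominated.
I: dominated by A (corrosion resistance 10≥8, cost 40≤46).
J: dominated by H (corrosion resistance 5≥4, cost 4≤19).
K: dominated by G (corrosion resistance 8≥7, cost 26≤32).
L: dominated by A (corrosion resistance 10≥6, cost 40≤45).
Pareto-optimal: A, D, G, H → 4.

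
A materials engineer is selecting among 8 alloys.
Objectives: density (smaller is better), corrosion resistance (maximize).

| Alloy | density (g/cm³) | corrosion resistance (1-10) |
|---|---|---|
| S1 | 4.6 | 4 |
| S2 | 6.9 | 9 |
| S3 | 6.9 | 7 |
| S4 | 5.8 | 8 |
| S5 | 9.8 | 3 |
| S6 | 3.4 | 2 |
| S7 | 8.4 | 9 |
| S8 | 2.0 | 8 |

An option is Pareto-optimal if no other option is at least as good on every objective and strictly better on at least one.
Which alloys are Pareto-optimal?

S2, S8

S1: dominated by S8 (density 2.0≤4.6, corrosion resistance 8≥4).
S2: not dominated.
S3: dominated by S2 (density 6.9≤6.9, corrosion resistance 9≥7).
S4: dominated by S8 (density 2.0≤5.8, corrosion resistance 8≥8).
S5: dominated by S1 (density 4.6≤9.8, corrosion resistance 4≥3).
S6: dominated by S8 (density 2.0≤3.4, corrosion resistance 8≥2).
S7: dominated by S2 (density 6.9≤8.4, corrosion resistance 9≥9).
S8: not dominated (best density).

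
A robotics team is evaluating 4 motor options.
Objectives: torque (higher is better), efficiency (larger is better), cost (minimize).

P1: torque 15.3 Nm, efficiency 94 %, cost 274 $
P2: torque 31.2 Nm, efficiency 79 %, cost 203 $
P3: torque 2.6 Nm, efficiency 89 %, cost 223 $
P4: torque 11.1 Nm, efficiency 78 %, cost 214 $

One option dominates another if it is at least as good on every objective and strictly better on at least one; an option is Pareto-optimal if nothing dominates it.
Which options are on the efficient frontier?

P1, P2, P3

P1: not dominated (best efficiency).
P2: not dominated (best torque).
P3: not dominated.
P4: dominated by P2 (torque 31.2≥11.1, efficiency 79≥78, cost 203≤214).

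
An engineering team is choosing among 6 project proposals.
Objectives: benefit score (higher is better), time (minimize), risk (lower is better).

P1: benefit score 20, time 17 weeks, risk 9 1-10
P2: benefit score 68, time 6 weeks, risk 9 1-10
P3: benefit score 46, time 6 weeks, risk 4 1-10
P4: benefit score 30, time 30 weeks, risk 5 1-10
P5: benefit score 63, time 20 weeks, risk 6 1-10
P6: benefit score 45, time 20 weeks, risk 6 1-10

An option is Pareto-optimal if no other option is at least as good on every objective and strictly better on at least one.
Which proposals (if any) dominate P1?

P2: benefit score 68≥20, time 6≤17, risk 9≤9 — dominates P1.
P3: benefit score 46≥20, time 6≤17, risk 4≤9 — dominates P1.
Others (P4, P5, P6) are each worse than P1 on at least one objective.

P2, P3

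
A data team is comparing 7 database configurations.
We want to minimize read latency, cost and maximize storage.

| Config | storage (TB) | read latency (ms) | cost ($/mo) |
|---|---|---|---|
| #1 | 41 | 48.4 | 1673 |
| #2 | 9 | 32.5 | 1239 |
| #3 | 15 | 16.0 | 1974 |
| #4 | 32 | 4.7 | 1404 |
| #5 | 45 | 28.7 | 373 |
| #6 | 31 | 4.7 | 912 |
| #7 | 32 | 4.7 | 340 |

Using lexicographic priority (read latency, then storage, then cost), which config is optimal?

First minimize read latency: best is 4.7, kept {#4, #6, #7}.
Then maximize storage: best is 32, kept {#4, #7}.
Then minimize cost: best is 340, kept {#7}.

#7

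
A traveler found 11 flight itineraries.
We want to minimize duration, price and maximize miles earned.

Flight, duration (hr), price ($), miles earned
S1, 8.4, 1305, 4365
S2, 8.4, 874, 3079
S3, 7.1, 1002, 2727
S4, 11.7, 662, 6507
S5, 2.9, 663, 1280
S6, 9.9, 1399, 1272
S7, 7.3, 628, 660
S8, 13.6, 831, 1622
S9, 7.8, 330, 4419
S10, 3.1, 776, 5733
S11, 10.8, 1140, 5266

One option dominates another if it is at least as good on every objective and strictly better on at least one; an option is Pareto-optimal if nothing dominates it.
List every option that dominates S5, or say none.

none

S1: worse on duration (8.4 vs 2.9).
S2: worse on duration (8.4 vs 2.9).
S3: worse on duration (7.1 vs 2.9).
S4: worse on duration (11.7 vs 2.9).
S6: worse on duration (9.9 vs 2.9).
S7: worse on duration (7.3 vs 2.9).
S8: worse on duration (13.6 vs 2.9).
S9: worse on duration (7.8 vs 2.9).
S10: worse on duration (3.1 vs 2.9).
S11: worse on duration (10.8 vs 2.9).
No option dominates S5.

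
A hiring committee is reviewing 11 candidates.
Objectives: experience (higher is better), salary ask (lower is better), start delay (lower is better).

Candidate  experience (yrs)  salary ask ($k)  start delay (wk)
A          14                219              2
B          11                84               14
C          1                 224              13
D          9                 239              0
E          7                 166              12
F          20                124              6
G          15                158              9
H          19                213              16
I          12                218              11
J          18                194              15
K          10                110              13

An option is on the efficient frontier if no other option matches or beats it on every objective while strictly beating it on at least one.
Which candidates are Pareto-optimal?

A, B, D, F, K

A: not dominated.
B: not dominated (best salary ask).
C: dominated by A (experience 14≥1, salary ask 219≤224, start delay 2≤13).
D: not dominated (best start delay).
E: dominated by F (experience 20≥7, salary ask 124≤166, start delay 6≤12).
F: not dominated (best experience).
G: dominated by F (experience 20≥15, salary ask 124≤158, start delay 6≤9).
H: dominated by F (experience 20≥19, salary ask 124≤213, start delay 6≤16).
I: dominated by F (experience 20≥12, salary ask 124≤218, start delay 6≤11).
J: dominated by F (experience 20≥18, salary ask 124≤194, start delay 6≤15).
K: not dominated.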